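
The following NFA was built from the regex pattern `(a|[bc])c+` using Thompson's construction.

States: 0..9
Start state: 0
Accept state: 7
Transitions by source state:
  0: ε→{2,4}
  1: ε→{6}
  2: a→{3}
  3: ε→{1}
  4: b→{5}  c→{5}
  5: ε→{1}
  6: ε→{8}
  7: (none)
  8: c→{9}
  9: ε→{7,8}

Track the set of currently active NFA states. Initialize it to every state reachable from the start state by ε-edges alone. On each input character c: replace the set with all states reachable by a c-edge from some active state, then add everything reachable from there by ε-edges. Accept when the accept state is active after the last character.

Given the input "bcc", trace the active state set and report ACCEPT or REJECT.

initial (ε-close {0}): {0,2,4}
'b' @ 1: {1,5,6,8}
'c' @ 2: {7,8,9}  ✓accept
'c' @ 3: {7,8,9}  ✓accept
after full input: {7,8,9}  (accept=7 in)

Answer: ACCEPT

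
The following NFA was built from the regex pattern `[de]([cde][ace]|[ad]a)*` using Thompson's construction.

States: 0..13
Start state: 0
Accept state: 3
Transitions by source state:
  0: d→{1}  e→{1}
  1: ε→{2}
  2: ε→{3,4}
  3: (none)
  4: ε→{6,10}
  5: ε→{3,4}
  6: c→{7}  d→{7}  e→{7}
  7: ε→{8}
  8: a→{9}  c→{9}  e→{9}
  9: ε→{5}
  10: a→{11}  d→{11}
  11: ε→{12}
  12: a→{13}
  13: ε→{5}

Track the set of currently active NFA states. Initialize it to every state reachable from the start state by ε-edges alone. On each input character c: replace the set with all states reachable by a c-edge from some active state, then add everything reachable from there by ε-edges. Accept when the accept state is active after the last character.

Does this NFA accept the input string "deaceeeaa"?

S₀ = ε-closure({0}) = {0}
'd' @ 1: {1,2,3,4,6,10}  [accepting]
'e' @ 2: {7,8}
'a' @ 3: {3,4,5,6,9,10}  [accepting]
'c' @ 4: {7,8}
'e' @ 5: {3,4,5,6,9,10}  [accepting]
'e' @ 6: {7,8}
'e' @ 7: {3,4,5,6,9,10}  [accepting]
'a' @ 8: {11,12}
'a' @ 9: {3,4,5,6,10,13}  [accepting]
final: {3,4,5,6,10,13}; accept 3 in set

Answer: ACCEPT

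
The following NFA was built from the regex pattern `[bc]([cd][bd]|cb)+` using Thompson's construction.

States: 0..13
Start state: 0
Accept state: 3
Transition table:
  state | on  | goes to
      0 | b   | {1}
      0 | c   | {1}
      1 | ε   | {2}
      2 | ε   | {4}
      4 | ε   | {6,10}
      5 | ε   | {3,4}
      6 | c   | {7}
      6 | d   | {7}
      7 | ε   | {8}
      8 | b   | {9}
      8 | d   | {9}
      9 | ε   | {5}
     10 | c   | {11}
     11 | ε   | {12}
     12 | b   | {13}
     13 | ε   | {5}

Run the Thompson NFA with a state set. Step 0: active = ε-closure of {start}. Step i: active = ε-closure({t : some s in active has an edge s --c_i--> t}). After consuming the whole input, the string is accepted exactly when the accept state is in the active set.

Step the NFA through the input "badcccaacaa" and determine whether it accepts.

initial (ε-close {0}): {0}
'b' @ 1: {1,2,4,6,10}
'a' @ 2: {}  — no active states
rest 'dcccaacaa' ignored (set empty)
end set {} — state 3 not in

Answer: REJECT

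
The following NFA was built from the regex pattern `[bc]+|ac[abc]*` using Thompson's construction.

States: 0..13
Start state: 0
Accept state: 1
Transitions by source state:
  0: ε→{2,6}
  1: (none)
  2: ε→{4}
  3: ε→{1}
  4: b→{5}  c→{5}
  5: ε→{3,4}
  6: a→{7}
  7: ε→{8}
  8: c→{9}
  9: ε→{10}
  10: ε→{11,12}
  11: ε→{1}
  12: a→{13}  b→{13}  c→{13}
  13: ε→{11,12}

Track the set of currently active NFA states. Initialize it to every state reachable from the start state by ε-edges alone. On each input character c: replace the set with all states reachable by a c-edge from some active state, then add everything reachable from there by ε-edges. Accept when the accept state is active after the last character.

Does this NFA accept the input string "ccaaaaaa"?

Answer: REJECT

Trace:
start: ε-closure({0}) = {0,2,4,6}
'c' @ 1: {1,3,4,5}  ✓accept
'c' @ 2: {1,3,4,5}  ✓accept
'a' @ 3: {}  — no active states
rest 'aaaaa' ignored (set empty)
after full input: {}  (accept=1 not in)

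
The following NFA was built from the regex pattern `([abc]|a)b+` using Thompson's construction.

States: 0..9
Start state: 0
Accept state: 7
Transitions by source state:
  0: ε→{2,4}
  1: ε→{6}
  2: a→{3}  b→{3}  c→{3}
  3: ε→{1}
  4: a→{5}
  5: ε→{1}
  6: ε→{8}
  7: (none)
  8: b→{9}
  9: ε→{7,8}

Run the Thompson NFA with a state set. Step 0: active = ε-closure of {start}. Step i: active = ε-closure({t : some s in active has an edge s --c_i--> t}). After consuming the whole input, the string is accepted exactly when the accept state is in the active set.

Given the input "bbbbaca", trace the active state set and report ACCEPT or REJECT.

Answer: REJECT

Steps:
S₀ = ε-closure({0}) = {0,2,4}
'b' @ 1: {1,3,6,8}
'b' @ 2: {7,8,9}  ✓accept
'b' @ 3: {7,8,9}  ✓accept
'b' @ 4: {7,8,9}  ✓accept
'a' @ 5: {}  — dead — no transitions
rest 'ca' ignored (set empty)
final: {}; accept 7 not in set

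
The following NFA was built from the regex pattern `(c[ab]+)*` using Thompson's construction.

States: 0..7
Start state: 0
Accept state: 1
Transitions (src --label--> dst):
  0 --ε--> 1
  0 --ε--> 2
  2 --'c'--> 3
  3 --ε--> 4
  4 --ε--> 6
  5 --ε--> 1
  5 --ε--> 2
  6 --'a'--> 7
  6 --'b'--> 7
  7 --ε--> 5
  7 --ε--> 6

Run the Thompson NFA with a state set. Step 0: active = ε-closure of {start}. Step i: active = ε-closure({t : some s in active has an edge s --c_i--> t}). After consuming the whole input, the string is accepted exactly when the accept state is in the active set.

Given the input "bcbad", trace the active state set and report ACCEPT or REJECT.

Answer: REJECT

Trace:
S₀ = ε-closure({0}) = {0,1,2}
'b' @ 1: {}  — state set empty
rest 'cbad' ignored (set empty)
end set {} — state 1 not in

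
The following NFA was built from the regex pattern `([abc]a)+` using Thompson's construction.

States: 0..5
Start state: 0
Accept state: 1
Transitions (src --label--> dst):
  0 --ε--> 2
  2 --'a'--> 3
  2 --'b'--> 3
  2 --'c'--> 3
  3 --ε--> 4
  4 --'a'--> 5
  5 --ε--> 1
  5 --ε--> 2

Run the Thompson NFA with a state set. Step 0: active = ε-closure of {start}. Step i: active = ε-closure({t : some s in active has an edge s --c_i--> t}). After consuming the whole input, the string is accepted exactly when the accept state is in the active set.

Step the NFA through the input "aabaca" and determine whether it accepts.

S₀ = ε-closure({0}) = {0,2}
'a' @ 1: {3,4}
'a' @ 2: {1,2,5}  (accept∈set)
'b' @ 3: {3,4}
'a' @ 4: {1,2,5}  (accept∈set)
'c' @ 5: {3,4}
'a' @ 6: {1,2,5}  (accept∈set)
end set {1,2,5} — state 1 in

Answer: ACCEPT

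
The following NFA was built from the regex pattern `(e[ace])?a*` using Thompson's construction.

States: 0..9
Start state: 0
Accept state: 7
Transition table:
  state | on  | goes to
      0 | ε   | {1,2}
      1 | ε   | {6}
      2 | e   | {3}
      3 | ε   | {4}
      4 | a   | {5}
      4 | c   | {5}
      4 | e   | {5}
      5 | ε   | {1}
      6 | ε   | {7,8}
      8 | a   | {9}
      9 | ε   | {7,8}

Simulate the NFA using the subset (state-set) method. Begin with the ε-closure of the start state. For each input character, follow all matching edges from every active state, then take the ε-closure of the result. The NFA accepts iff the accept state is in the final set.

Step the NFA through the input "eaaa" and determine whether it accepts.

S₀ = ε-closure({0}) = {0,1,2,6,7,8}
'e' @ 1: {3,4}
'a' @ 2: {1,5,6,7,8}  [accepting]
'a' @ 3: {7,8,9}  [accepting]
'a' @ 4: {7,8,9}  [accepting]
end set {7,8,9} — state 7 in

Answer: ACCEPT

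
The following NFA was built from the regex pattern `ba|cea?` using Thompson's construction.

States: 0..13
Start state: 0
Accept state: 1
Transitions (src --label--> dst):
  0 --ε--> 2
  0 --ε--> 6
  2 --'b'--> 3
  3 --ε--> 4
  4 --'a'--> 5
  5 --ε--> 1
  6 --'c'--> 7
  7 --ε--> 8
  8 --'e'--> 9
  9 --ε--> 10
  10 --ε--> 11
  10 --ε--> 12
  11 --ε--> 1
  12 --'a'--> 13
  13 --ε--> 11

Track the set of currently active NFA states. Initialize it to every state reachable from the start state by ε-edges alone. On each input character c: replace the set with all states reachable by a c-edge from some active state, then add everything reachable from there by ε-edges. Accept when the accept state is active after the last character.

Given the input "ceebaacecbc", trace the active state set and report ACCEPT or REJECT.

S₀ = ε-closure({0}) = {0,2,6}
'c' @ 1: {7,8}
'e' @ 2: {1,9,10,11,12}  [accepting]
'e' @ 3: {}  — dead — no transitions
rest 'baacecbc' ignored (set empty)
end set {} — state 1 not in

Answer: REJECT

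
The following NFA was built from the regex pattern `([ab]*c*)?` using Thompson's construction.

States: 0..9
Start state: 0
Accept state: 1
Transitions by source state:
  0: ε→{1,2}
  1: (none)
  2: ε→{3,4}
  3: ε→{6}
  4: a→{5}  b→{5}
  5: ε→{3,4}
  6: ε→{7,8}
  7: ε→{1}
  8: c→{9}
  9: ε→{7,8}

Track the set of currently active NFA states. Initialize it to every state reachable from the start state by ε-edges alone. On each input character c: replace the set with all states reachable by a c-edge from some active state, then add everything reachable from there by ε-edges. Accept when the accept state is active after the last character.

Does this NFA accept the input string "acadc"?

start: ε-closure({0}) = {0,1,2,3,4,6,7,8}
'a' @ 1: {1,3,4,5,6,7,8}  ✓accept
'c' @ 2: {1,7,8,9}  ✓accept
'a' @ 3: {}  — dead — no transitions
rest 'dc' ignored (set empty)
after full input: {}  (accept=1 not in)

Answer: REJECT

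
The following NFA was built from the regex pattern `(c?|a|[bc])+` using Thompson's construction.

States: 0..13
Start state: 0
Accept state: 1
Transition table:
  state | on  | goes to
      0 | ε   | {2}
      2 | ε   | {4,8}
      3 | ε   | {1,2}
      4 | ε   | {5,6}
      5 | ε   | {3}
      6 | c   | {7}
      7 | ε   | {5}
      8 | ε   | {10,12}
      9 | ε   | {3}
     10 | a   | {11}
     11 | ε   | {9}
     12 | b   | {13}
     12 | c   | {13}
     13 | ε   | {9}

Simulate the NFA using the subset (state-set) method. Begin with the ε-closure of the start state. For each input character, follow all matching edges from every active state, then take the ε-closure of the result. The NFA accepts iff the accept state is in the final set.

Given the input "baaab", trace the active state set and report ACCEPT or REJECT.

Answer: ACCEPT

Derivation:
start: ε-closure({0}) = {0,1,2,3,4,5,6,8,10,12}
'b' @ 1: {1,2,3,4,5,6,8,9,10,12,13}  ✓accept
'a' @ 2: {1,2,3,4,5,6,8,9,10,11,12}  ✓accept
'a' @ 3: {1,2,3,4,5,6,8,9,10,11,12}  ✓accept
'a' @ 4: {1,2,3,4,5,6,8,9,10,11,12}  ✓accept
'b' @ 5: {1,2,3,4,5,6,8,9,10,12,13}  ✓accept
after full input: {1,2,3,4,5,6,8,9,10,12,13}  (accept=1 in)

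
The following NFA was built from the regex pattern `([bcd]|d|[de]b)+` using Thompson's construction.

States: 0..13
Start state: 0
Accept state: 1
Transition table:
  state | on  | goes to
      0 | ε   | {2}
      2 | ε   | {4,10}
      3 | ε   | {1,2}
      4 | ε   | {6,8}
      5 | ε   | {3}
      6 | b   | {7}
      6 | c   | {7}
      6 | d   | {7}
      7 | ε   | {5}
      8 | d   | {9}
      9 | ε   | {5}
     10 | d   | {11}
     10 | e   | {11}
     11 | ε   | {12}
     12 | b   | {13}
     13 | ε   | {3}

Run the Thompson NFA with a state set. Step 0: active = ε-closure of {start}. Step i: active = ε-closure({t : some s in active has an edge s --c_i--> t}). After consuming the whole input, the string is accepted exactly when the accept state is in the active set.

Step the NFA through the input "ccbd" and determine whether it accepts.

start: ε-closure({0}) = {0,2,4,6,8,10}
'c' @ 1: {1,2,3,4,5,6,7,8,10}  ✓accept
'c' @ 2: {1,2,3,4,5,6,7,8,10}  ✓accept
'b' @ 3: {1,2,3,4,5,6,7,8,10}  ✓accept
'd' @ 4: {1,2,3,4,5,6,7,8,9,10,11,12}  ✓accept
end set {1,2,3,4,5,6,7,8,9,10,11,12} — state 1 in

Answer: ACCEPT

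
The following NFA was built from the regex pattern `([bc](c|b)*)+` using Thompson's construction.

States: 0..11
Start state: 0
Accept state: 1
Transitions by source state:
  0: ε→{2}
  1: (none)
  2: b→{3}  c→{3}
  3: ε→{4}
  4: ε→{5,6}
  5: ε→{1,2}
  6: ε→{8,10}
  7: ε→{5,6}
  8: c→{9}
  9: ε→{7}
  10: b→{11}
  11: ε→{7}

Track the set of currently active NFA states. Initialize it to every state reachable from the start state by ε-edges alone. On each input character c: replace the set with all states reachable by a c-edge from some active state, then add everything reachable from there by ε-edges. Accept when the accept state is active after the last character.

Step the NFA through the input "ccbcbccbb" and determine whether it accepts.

S₀ = ε-closure({0}) = {0,2}
'c' @ 1: {1,2,3,4,5,6,8,10}  [accepting]
'c' @ 2: {1,2,3,4,5,6,7,8,9,10}  [accepting]
'b' @ 3: {1,2,3,4,5,6,7,8,10,11}  [accepting]
'c' @ 4: {1,2,3,4,5,6,7,8,9,10}  [accepting]
'b' @ 5: {1,2,3,4,5,6,7,8,10,11}  [accepting]
'c' @ 6: {1,2,3,4,5,6,7,8,9,10}  [accepting]
'c' @ 7: {1,2,3,4,5,6,7,8,9,10}  [accepting]
'b' @ 8: {1,2,3,4,5,6,7,8,10,11}  [accepting]
'b' @ 9: {1,2,3,4,5,6,7,8,10,11}  [accepting]
after full input: {1,2,3,4,5,6,7,8,10,11}  (accept=1 in)

Answer: ACCEPT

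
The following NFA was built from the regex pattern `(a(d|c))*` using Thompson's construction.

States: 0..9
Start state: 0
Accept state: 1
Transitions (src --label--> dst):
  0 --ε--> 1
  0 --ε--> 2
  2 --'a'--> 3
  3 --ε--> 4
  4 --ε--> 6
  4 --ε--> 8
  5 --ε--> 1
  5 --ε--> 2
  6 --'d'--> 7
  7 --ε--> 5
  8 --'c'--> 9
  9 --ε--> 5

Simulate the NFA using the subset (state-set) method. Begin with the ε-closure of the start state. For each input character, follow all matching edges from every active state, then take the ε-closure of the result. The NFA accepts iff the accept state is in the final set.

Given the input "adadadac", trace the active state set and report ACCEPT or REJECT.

Answer: ACCEPT

Steps:
start: ε-closure({0}) = {0,1,2}
'a' @ 1: {3,4,6,8}
'd' @ 2: {1,2,5,7}  [accepting]
'a' @ 3: {3,4,6,8}
'd' @ 4: {1,2,5,7}  [accepting]
'a' @ 5: {3,4,6,8}
'd' @ 6: {1,2,5,7}  [accepting]
'a' @ 7: {3,4,6,8}
'c' @ 8: {1,2,5,9}  [accepting]
after full input: {1,2,5,9}  (accept=1 in)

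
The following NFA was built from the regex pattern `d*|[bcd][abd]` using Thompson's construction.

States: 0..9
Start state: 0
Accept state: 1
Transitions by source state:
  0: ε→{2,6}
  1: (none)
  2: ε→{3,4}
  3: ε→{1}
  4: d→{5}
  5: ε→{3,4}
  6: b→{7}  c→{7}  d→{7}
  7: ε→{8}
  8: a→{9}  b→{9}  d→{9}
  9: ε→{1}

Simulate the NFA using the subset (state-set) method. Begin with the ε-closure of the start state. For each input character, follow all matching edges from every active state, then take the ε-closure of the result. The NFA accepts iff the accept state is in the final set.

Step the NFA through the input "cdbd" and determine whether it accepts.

Answer: REJECT

Steps:
initial (ε-close {0}): {0,1,2,3,4,6}
'c' @ 1: {7,8}
'd' @ 2: {1,9}  (accept∈set)
'b' @ 3: {}  — no active states
rest 'd' ignored (set empty)
end set {} — state 1 not in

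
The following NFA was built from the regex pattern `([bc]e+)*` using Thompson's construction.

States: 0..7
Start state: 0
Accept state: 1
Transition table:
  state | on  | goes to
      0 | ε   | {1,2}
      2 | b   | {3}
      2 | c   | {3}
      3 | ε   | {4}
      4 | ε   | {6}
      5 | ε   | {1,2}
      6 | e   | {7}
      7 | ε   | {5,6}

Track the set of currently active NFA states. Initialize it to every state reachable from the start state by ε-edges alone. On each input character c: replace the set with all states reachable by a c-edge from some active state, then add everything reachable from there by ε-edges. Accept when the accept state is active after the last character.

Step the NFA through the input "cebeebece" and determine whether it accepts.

initial (ε-close {0}): {0,1,2}
'c' @ 1: {3,4,6}
'e' @ 2: {1,2,5,6,7}  [accepting]
'b' @ 3: {3,4,6}
'e' @ 4: {1,2,5,6,7}  [accepting]
'e' @ 5: {1,2,5,6,7}  [accepting]
'b' @ 6: {3,4,6}
'e' @ 7: {1,2,5,6,7}  [accepting]
'c' @ 8: {3,4,6}
'e' @ 9: {1,2,5,6,7}  [accepting]
after full input: {1,2,5,6,7}  (accept=1 in)

Answer: ACCEPT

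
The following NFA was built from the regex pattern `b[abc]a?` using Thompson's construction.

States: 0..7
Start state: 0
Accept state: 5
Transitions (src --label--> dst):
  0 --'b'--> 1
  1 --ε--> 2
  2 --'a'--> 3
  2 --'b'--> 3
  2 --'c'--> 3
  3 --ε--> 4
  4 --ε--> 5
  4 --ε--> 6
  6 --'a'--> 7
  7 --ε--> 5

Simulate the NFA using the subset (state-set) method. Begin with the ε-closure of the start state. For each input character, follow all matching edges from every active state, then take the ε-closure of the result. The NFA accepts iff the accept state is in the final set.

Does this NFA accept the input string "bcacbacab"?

S₀ = ε-closure({0}) = {0}
'b' @ 1: {1,2}
'c' @ 2: {3,4,5,6}  (accept∈set)
'a' @ 3: {5,7}  (accept∈set)
'c' @ 4: {}  — dead — no transitions
rest 'bacab' ignored (set empty)
final: {}; accept 5 not in set

Answer: REJECT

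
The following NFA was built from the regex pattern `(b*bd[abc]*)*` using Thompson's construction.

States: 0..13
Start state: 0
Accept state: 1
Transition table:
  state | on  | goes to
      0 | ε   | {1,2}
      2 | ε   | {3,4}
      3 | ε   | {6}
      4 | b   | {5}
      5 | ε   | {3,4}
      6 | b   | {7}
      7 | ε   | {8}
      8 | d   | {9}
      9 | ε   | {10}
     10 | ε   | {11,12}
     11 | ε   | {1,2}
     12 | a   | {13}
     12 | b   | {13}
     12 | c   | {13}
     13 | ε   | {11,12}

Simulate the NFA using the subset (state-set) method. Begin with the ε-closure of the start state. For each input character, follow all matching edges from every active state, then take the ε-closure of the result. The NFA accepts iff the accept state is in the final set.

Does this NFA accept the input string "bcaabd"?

Answer: REJECT

Steps:
start: ε-closure({0}) = {0,1,2,3,4,6}
'b' @ 1: {3,4,5,6,7,8}
'c' @ 2: {}  — state set empty
rest 'aabd' ignored (set empty)
after full input: {}  (accept=1 not in)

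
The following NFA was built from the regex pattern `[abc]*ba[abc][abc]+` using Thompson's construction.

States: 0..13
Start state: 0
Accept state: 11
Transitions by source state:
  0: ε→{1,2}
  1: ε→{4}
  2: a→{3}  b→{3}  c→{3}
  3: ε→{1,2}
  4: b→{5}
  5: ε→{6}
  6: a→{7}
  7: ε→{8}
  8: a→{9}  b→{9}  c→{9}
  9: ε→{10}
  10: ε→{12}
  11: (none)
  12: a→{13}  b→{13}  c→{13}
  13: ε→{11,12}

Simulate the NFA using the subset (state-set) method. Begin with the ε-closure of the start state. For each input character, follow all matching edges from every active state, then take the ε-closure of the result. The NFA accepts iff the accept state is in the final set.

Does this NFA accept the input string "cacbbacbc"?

Answer: ACCEPT

Steps:
S₀ = ε-closure({0}) = {0,1,2,4}
'c' @ 1: {1,2,3,4}
'a' @ 2: {1,2,3,4}
'c' @ 3: {1,2,3,4}
'b' @ 4: {1,2,3,4,5,6}
'b' @ 5: {1,2,3,4,5,6}
'a' @ 6: {1,2,3,4,7,8}
'c' @ 7: {1,2,3,4,9,10,12}
'b' @ 8: {1,2,3,4,5,6,11,12,13}  ✓accept
'c' @ 9: {1,2,3,4,11,12,13}  ✓accept
after full input: {1,2,3,4,11,12,13}  (accept=11 in)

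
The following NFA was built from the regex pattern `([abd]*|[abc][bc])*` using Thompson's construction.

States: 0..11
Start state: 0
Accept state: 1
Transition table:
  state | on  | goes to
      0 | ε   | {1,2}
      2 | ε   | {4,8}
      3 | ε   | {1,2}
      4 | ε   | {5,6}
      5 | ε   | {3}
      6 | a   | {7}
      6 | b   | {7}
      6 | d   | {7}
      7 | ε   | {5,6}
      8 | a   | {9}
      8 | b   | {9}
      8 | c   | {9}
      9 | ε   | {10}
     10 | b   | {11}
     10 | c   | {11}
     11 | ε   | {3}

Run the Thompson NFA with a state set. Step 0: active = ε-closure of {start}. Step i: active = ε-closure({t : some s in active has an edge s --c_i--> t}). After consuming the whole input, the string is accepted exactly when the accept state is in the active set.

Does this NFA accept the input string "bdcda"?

S₀ = ε-closure({0}) = {0,1,2,3,4,5,6,8}
'b' @ 1: {1,2,3,4,5,6,7,8,9,10}  ✓accept
'd' @ 2: {1,2,3,4,5,6,7,8}  ✓accept
'c' @ 3: {9,10}
'd' @ 4: {}  — state set empty
rest 'a' ignored (set empty)
final: {}; accept 1 not in set

Answer: REJECT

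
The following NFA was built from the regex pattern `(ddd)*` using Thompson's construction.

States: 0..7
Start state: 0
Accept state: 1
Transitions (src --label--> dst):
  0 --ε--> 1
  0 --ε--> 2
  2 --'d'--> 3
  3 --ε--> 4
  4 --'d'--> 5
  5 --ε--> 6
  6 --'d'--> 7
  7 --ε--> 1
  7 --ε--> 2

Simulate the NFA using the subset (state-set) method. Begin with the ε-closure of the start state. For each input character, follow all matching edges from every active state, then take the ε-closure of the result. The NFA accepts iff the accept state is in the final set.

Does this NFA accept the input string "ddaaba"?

Answer: REJECT

Trace:
initial (ε-close {0}): {0,1,2}
'd' @ 1: {3,4}
'd' @ 2: {5,6}
'a' @ 3: {}  — dead — no transitions
rest 'aba' ignored (set empty)
after full input: {}  (accept=1 not in)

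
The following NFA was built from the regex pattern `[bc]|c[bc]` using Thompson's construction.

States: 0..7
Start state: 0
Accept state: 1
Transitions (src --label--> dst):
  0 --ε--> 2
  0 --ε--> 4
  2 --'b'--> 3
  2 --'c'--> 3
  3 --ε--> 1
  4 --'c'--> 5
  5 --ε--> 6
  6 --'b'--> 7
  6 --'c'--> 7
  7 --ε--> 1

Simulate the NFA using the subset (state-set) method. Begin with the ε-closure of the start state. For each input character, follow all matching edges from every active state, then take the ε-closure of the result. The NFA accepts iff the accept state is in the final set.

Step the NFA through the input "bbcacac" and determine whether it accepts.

Answer: REJECT

Steps:
S₀ = ε-closure({0}) = {0,2,4}
'b' @ 1: {1,3}  [accepting]
'b' @ 2: {}  — state set empty
rest 'cacac' ignored (set empty)
end set {} — state 1 not in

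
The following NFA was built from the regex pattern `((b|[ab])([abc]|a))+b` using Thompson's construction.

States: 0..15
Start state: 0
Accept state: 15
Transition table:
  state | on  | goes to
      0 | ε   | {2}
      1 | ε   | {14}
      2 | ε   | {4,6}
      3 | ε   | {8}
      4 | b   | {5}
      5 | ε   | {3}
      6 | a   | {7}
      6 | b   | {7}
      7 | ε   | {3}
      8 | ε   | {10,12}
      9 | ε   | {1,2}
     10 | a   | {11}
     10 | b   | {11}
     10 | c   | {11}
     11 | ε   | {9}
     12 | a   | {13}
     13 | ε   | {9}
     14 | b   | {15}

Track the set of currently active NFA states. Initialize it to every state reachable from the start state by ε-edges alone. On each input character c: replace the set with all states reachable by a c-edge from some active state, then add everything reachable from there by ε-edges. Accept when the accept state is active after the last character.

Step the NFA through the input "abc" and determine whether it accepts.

Answer: REJECT

Trace:
S₀ = ε-closure({0}) = {0,2,4,6}
'a' @ 1: {3,7,8,10,12}
'b' @ 2: {1,2,4,6,9,11,14}
'c' @ 3: {}  — dead — no transitions
final: {}; accept 15 not in set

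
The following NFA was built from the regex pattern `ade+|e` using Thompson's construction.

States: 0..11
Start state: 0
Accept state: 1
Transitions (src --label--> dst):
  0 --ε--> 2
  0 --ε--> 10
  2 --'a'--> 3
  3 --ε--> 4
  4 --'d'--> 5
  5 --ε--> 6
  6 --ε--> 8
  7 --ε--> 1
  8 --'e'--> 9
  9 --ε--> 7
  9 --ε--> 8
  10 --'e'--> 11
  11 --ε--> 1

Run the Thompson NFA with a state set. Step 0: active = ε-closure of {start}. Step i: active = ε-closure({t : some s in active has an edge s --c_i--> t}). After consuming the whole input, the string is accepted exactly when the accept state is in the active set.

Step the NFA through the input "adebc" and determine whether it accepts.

Answer: REJECT

Steps:
S₀ = ε-closure({0}) = {0,2,10}
'a' @ 1: {3,4}
'd' @ 2: {5,6,8}
'e' @ 3: {1,7,8,9}  (accept∈set)
'b' @ 4: {}  — no active states
rest 'c' ignored (set empty)
end set {} — state 1 not in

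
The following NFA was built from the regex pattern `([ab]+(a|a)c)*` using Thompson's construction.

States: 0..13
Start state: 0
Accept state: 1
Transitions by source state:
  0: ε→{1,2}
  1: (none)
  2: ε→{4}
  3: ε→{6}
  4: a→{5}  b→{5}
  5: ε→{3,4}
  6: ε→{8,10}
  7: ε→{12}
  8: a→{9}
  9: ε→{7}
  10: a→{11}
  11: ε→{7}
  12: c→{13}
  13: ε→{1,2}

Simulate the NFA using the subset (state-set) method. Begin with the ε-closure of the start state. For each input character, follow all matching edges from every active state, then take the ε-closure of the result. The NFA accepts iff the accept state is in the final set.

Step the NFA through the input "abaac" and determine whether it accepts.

Answer: ACCEPT

Steps:
S₀ = ε-closure({0}) = {0,1,2,4}
'a' @ 1: {3,4,5,6,8,10}
'b' @ 2: {3,4,5,6,8,10}
'a' @ 3: {3,4,5,6,7,8,9,10,11,12}
'a' @ 4: {3,4,5,6,7,8,9,10,11,12}
'c' @ 5: {1,2,4,13}  ✓accept
final: {1,2,4,13}; accept 1 in set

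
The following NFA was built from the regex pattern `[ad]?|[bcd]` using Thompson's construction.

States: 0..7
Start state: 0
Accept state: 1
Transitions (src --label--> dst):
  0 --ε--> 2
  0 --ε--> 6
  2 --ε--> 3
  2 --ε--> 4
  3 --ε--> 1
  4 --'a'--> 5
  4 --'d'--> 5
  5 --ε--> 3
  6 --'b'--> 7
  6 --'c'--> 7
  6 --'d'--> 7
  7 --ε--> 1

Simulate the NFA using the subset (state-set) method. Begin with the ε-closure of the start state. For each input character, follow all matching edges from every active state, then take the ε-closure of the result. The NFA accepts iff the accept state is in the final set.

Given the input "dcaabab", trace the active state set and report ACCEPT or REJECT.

Answer: REJECT

Trace:
start: ε-closure({0}) = {0,1,2,3,4,6}
'd' @ 1: {1,3,5,7}  (accept∈set)
'c' @ 2: {}  — no active states
rest 'aabab' ignored (set empty)
final: {}; accept 1 not in set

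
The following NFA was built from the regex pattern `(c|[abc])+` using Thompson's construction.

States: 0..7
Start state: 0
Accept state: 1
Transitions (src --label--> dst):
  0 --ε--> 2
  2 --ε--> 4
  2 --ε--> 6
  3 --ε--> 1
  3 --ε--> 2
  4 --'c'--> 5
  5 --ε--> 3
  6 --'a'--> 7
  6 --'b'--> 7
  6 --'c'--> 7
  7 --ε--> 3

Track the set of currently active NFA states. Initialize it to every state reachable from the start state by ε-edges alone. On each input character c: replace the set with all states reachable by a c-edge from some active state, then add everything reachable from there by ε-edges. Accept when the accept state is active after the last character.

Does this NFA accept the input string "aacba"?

start: ε-closure({0}) = {0,2,4,6}
'a' @ 1: {1,2,3,4,6,7}  ✓accept
'a' @ 2: {1,2,3,4,6,7}  ✓accept
'c' @ 3: {1,2,3,4,5,6,7}  ✓accept
'b' @ 4: {1,2,3,4,6,7}  ✓accept
'a' @ 5: {1,2,3,4,6,7}  ✓accept
after full input: {1,2,3,4,6,7}  (accept=1 in)

Answer: ACCEPT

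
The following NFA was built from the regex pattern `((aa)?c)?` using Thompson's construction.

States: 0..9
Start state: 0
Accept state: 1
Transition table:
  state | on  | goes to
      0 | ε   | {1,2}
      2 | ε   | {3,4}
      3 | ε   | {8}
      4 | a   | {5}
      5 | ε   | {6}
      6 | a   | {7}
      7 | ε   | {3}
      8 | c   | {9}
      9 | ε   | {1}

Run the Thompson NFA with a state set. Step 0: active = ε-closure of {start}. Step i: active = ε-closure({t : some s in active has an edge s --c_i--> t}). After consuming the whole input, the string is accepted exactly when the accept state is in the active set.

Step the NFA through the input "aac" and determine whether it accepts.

start: ε-closure({0}) = {0,1,2,3,4,8}
'a' @ 1: {5,6}
'a' @ 2: {3,7,8}
'c' @ 3: {1,9}  [accepting]
final: {1,9}; accept 1 in set

Answer: ACCEPT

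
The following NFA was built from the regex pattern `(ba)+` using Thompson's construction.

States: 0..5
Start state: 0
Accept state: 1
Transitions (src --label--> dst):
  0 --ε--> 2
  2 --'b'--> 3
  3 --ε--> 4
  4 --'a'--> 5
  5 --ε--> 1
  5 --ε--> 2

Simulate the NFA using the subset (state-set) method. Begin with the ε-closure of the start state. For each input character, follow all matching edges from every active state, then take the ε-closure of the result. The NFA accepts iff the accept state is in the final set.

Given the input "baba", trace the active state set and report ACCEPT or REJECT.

Answer: ACCEPT

Derivation:
initial (ε-close {0}): {0,2}
'b' @ 1: {3,4}
'a' @ 2: {1,2,5}  (accept∈set)
'b' @ 3: {3,4}
'a' @ 4: {1,2,5}  (accept∈set)
after full input: {1,2,5}  (accept=1 in)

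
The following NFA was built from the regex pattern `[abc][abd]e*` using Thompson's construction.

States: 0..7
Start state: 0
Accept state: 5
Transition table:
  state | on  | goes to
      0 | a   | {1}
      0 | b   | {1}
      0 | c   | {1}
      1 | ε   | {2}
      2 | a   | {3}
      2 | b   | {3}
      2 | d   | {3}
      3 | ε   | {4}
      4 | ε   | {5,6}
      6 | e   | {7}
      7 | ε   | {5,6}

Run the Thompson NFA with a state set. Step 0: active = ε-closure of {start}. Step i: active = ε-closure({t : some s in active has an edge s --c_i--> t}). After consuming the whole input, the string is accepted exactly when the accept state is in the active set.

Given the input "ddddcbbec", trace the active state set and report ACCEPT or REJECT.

Answer: REJECT

Steps:
start: ε-closure({0}) = {0}
'd' @ 1: {}  — no active states
rest 'dddcbbec' ignored (set empty)
final: {}; accept 5 not in set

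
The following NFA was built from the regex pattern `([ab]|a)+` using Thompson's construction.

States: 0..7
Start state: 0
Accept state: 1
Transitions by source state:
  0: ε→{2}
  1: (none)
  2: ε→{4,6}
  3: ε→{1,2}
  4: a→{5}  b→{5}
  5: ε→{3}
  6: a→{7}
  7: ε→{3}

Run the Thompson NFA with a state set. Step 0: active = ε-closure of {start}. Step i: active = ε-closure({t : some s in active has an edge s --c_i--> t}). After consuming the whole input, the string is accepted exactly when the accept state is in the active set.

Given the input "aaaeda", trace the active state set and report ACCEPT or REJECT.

S₀ = ε-closure({0}) = {0,2,4,6}
'a' @ 1: {1,2,3,4,5,6,7}  (accept∈set)
'a' @ 2: {1,2,3,4,5,6,7}  (accept∈set)
'a' @ 3: {1,2,3,4,5,6,7}  (accept∈set)
'e' @ 4: {}  — no active states
rest 'da' ignored (set empty)
end set {} — state 1 not in

Answer: REJECT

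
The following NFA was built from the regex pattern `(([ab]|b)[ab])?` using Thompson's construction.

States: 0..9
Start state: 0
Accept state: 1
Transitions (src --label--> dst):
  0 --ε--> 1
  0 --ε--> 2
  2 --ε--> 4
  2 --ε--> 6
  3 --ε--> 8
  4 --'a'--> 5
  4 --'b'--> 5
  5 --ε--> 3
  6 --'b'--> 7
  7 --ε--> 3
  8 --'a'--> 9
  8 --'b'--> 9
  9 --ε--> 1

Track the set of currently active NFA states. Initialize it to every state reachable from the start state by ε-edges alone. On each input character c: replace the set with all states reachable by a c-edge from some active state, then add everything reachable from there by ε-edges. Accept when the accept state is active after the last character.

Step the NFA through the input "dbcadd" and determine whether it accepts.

Answer: REJECT

Derivation:
start: ε-closure({0}) = {0,1,2,4,6}
'd' @ 1: {}  — no active states
rest 'bcadd' ignored (set empty)
after full input: {}  (accept=1 not in)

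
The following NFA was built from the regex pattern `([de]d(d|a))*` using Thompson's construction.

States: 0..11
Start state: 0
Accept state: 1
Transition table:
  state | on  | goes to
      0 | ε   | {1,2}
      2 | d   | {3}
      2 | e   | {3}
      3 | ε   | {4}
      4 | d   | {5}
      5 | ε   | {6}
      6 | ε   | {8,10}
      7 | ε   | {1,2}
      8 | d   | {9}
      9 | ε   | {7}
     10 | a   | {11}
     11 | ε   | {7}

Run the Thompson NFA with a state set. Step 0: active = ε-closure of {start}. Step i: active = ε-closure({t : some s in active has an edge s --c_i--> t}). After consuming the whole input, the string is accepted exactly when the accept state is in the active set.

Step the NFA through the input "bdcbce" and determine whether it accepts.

Answer: REJECT

Steps:
S₀ = ε-closure({0}) = {0,1,2}
'b' @ 1: {}  — state set empty
rest 'dcbce' ignored (set empty)
final: {}; accept 1 not in set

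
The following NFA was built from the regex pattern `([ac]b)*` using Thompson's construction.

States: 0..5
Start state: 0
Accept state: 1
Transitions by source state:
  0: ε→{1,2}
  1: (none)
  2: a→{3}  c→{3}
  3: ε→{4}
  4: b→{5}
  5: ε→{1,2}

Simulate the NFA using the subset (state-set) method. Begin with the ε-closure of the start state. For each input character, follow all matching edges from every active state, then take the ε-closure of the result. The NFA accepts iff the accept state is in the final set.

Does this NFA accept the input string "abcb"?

initial (ε-close {0}): {0,1,2}
'a' @ 1: {3,4}
'b' @ 2: {1,2,5}  [accepting]
'c' @ 3: {3,4}
'b' @ 4: {1,2,5}  [accepting]
after full input: {1,2,5}  (accept=1 in)

Answer: ACCEPT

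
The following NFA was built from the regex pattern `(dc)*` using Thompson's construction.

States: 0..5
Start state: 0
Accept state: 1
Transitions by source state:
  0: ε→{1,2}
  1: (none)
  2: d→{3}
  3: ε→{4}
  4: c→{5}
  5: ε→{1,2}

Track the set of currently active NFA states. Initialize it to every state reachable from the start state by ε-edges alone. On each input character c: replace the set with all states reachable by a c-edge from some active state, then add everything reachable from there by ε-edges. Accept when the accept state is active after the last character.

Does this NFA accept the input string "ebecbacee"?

S₀ = ε-closure({0}) = {0,1,2}
'e' @ 1: {}  — dead — no transitions
rest 'becbacee' ignored (set empty)
final: {}; accept 1 not in set

Answer: REJECT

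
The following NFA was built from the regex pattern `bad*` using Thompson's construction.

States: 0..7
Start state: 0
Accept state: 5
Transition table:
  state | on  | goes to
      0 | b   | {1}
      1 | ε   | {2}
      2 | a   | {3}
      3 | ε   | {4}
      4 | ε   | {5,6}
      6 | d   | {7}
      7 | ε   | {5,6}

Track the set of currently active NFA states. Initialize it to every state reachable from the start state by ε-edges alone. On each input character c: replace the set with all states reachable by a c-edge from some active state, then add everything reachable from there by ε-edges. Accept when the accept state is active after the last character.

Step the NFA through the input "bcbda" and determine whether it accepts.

Answer: REJECT

Steps:
start: ε-closure({0}) = {0}
'b' @ 1: {1,2}
'c' @ 2: {}  — no active states
rest 'bda' ignored (set empty)
after full input: {}  (accept=5 not in)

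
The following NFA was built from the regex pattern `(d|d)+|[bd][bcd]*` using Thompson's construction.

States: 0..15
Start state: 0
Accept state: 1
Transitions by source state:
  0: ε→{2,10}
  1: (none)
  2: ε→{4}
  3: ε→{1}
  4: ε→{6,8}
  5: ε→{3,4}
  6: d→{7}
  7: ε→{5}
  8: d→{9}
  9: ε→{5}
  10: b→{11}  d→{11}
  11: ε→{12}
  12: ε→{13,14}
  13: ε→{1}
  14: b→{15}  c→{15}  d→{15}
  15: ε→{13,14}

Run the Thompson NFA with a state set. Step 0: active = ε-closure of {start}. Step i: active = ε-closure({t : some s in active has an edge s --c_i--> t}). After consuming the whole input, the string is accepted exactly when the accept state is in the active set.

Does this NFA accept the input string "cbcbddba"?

initial (ε-close {0}): {0,2,4,6,8,10}
'c' @ 1: {}  — state set empty
rest 'bcbddba' ignored (set empty)
after full input: {}  (accept=1 not in)

Answer: REJECT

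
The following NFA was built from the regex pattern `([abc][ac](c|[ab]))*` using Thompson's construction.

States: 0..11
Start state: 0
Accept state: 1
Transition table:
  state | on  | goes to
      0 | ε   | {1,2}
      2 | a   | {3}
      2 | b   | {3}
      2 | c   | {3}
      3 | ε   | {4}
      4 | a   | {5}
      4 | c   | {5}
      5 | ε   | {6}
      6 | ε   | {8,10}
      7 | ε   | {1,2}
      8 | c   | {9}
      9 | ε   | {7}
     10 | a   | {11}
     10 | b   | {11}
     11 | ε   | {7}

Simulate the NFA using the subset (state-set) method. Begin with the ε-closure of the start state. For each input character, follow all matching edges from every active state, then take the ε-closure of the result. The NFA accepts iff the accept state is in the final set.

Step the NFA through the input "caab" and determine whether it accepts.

Answer: REJECT

Trace:
start: ε-closure({0}) = {0,1,2}
'c' @ 1: {3,4}
'a' @ 2: {5,6,8,10}
'a' @ 3: {1,2,7,11}  [accepting]
'b' @ 4: {3,4}
end set {3,4} — state 1 not in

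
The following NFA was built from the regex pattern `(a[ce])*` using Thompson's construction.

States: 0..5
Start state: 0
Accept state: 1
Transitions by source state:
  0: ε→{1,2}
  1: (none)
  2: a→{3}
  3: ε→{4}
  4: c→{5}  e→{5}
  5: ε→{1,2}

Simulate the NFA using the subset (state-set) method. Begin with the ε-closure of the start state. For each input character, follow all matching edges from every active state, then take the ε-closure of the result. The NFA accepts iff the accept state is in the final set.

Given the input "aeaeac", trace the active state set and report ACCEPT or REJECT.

S₀ = ε-closure({0}) = {0,1,2}
'a' @ 1: {3,4}
'e' @ 2: {1,2,5}  ✓accept
'a' @ 3: {3,4}
'e' @ 4: {1,2,5}  ✓accept
'a' @ 5: {3,4}
'c' @ 6: {1,2,5}  ✓accept
after full input: {1,2,5}  (accept=1 in)

Answer: ACCEPT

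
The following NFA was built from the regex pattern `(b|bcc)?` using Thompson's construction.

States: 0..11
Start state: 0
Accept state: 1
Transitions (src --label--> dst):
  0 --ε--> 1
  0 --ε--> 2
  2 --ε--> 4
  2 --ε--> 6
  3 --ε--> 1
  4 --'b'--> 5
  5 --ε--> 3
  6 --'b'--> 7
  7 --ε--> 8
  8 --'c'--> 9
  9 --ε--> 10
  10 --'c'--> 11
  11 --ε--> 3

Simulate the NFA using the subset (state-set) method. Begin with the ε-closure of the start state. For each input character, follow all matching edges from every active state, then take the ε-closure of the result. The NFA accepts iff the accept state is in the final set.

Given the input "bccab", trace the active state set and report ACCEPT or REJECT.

start: ε-closure({0}) = {0,1,2,4,6}
'b' @ 1: {1,3,5,7,8}  ✓accept
'c' @ 2: {9,10}
'c' @ 3: {1,3,11}  ✓accept
'a' @ 4: {}  — dead — no transitions
rest 'b' ignored (set empty)
end set {} — state 1 not in

Answer: REJECT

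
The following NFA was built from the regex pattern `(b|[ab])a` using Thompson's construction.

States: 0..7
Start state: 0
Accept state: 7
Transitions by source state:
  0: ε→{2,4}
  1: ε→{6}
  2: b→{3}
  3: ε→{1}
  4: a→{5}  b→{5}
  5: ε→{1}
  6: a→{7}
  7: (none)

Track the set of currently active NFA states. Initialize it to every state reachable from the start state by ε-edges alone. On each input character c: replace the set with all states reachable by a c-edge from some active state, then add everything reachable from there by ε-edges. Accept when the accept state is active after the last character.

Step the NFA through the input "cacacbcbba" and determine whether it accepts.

initial (ε-close {0}): {0,2,4}
'c' @ 1: {}  — no active states
rest 'acacbcbba' ignored (set empty)
end set {} — state 7 not in

Answer: REJECT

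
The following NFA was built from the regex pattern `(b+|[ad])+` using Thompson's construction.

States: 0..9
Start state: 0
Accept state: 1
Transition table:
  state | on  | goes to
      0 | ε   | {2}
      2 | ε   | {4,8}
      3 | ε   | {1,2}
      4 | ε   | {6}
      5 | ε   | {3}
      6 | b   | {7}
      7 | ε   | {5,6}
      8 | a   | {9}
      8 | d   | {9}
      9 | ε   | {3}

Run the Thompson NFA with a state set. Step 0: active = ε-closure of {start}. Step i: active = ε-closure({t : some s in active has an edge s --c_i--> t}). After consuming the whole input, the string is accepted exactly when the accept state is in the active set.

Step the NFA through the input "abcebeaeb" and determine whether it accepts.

initial (ε-close {0}): {0,2,4,6,8}
'a' @ 1: {1,2,3,4,6,8,9}  (accept∈set)
'b' @ 2: {1,2,3,4,5,6,7,8}  (accept∈set)
'c' @ 3: {}  — dead — no transitions
rest 'ebeaeb' ignored (set empty)
after full input: {}  (accept=1 not in)

Answer: REJECT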